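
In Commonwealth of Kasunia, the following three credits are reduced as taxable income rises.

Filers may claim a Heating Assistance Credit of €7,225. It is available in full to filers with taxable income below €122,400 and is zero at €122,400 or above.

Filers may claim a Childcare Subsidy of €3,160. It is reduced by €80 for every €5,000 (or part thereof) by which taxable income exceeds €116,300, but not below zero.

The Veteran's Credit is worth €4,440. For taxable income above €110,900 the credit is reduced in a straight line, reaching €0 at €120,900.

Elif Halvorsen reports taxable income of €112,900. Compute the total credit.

€13,937

Heating Assistance Credit: €112,900 is below the €122,400 cutoff, so the full €7,225 applies.
Childcare Subsidy: €112,900 is at or below the €116,300 threshold, so the full €3,160 applies.
Veteran's Credit: €112,900 is €2,000 into a €10,000 phase-out range, leaving 8,000/10,000 of the credit: €4,440 × 8,000/10,000 = €3,552.
Total: €7,225 + €3,160 + €3,552 = €13,937.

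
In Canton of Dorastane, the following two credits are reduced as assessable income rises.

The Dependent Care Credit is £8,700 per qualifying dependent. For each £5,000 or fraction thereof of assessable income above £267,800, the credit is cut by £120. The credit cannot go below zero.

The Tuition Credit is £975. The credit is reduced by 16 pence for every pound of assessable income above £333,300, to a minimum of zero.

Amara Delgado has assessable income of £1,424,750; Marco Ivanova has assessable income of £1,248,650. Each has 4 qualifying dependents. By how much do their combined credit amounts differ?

£4,200

Amara (£1,424,750): Dependent Care Credit: base = 4 × £8,700 = £34,800. income exceeds £267,800 by £1,156,950, which is 232 full-or-partial £5,000 increments; reduction = 232 × £120 = £27,840, leaving £6,960. Tuition Credit: 16% of the £1,091,450 excess over £333,300 is £174,632 ≥ base, so the credit is £0. total £6,960 + £0 = £6,960
Marco (£1,248,650): Dependent Care Credit: base = 4 × £8,700 = £34,800. income exceeds £267,800 by £980,850, which is 197 full-or-partial £5,000 increments; reduction = 197 × £120 = £23,640, leaving £11,160. Tuition Credit: 16% of the £915,350 excess over £333,300 is £146,456 ≥ base, so the credit is £0. total £11,160 + £0 = £11,160
Difference: |£6,960 − £11,160| = £4,200.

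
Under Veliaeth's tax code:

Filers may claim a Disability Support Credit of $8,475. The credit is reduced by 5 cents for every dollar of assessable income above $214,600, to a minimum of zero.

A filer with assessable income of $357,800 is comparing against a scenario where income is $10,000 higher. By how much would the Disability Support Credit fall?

At $357,800 — 5% of the $143,200 excess over $214,600 is $7,160; credit = $8,475 − $7,160 = $1,315.
At $367,800 — 5% of the $153,200 excess over $214,600 is $7,660; credit = $8,475 − $7,660 = $815.
Lost: $1,315 − $815 = $500.

$500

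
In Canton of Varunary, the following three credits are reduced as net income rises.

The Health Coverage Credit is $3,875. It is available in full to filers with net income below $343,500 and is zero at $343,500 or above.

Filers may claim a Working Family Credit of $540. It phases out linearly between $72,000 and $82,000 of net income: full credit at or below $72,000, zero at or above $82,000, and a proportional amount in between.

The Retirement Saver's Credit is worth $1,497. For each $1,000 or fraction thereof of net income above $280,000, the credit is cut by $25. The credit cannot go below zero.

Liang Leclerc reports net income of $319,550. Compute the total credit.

$4,372

Health Coverage Credit: $319,550 is below the $343,500 cutoff, so the full $3,875 applies.
Working Family Credit: $319,550 is at or above $82,000, so the credit is $0.
Retirement Saver's Credit: income exceeds $280,000 by $39,550, which is 40 full-or-partial $1,000 increments; reduction = 40 × $25 = $1,000, leaving $497.
Total: $3,875 + $0 + $497 = $4,372.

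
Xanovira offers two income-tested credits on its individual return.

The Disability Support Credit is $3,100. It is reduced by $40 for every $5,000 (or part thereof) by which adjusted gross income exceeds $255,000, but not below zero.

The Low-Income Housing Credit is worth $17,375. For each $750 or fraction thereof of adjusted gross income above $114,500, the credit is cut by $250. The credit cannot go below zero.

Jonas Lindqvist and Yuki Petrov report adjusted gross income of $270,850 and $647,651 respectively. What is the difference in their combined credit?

$2,940

Jonas ($270,850): Disability Support Credit: income exceeds $255,000 by $15,850, which is 4 full-or-partial $5,000 increments; reduction = 4 × $40 = $160, leaving $2,940. Low-Income Housing Credit: income exceeds $114,500 by $156,350 → 209 increments × $250 = $52,250 ≥ base, so the credit is $0. total $2,940 + $0 = $2,940
Yuki ($647,651): Disability Support Credit: income exceeds $255,000 by $392,651 → 79 increments × $40 = $3,160 ≥ base, so the credit is $0. Low-Income Housing Credit: income exceeds $114,500 by $533,151 → 711 increments × $250 = $177,750 ≥ base, so the credit is $0. total $0 + $0 = $0
Difference: |$2,940 − $0| = $2,940.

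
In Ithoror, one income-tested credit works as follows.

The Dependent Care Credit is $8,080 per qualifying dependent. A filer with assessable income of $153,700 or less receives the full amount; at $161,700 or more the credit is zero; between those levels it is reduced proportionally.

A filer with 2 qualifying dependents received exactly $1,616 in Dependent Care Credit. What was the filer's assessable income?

Full credit = 2 × $8,080 = $16,160.
$1,616 is 1,616/16,160 of the full $16,160, so 14,544/16,160 of the $8,000 range has been used: income = $153,700 + $8,000 × 14,544/16,160 = $160,900.

$160,900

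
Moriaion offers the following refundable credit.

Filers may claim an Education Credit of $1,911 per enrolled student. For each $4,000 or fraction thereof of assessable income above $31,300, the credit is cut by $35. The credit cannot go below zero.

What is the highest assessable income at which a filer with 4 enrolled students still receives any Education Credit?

Full credit = 4 × $1,911 = $7,644.
After 218 increments the reduction is 218 × $35 = $7,630, leaving $14; one more increment wipes it out. Increment 218 ends at excess 218 × $4,000 = $872,000, so the highest qualifying income is $31,300 + $872,000 = $903,300.

$903,300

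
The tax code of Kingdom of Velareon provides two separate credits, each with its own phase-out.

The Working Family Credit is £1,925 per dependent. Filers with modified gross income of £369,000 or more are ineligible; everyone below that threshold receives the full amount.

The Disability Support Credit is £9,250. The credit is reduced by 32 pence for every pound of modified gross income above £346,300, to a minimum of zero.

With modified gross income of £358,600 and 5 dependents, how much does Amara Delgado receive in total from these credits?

Working Family Credit: base = 5 × £1,925 = £9,625. £358,600 is below the £369,000 cutoff, so the full £9,625 applies.
Disability Support Credit: 32% of the £12,300 excess over £346,300 is £3,936; credit = £9,250 − £3,936 = £5,314.
Total: £9,625 + £5,314 = £14,939.

£14,939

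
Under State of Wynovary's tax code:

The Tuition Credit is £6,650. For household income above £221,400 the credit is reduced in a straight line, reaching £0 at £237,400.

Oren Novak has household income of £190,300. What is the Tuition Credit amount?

Tuition Credit: £190,300 is at or below the £221,400 threshold, so the full £6,650 applies.

£6,650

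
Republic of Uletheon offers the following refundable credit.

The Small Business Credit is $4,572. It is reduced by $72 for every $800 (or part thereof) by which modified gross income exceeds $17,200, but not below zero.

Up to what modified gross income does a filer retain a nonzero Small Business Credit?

After 63 increments the reduction is 63 × $72 = $4,536, leaving $36; one more increment wipes it out. Increment 63 ends at excess 63 × $800 = $50,400, so the highest qualifying income is $17,200 + $50,400 = $67,600.

$67,600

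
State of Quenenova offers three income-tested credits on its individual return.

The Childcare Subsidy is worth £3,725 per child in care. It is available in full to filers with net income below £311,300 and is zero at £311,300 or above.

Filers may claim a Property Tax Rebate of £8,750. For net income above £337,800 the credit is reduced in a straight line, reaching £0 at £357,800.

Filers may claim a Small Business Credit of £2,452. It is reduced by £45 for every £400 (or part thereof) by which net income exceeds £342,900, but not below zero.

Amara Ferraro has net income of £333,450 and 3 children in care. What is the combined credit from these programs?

Childcare Subsidy: base = 3 × £3,725 = £11,175. £333,450 meets or exceeds the £311,300 cutoff, so the credit is £0.
Property Tax Rebate: £333,450 is at or below the £337,800 threshold, so the full £8,750 applies.
Small Business Credit: £333,450 is at or below the £342,900 threshold, so the full £2,452 applies.
Total: £0 + £8,750 + £2,452 = £11,202.

£11,202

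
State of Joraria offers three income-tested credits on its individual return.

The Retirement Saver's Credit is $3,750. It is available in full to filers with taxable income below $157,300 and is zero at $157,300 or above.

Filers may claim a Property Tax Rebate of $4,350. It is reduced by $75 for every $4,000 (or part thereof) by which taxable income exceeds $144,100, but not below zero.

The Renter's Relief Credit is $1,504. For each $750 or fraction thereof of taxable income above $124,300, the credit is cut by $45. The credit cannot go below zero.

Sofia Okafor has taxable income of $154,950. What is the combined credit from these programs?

Retirement Saver's Credit: $154,950 is below the $157,300 cutoff, so the full $3,750 applies.
Property Tax Rebate: income exceeds $144,100 by $10,850, which is 3 full-or-partial $4,000 increments; reduction = 3 × $75 = $225, leaving $4,125.
Renter's Relief Credit: income exceeds $124,300 by $30,650 → 41 increments × $45 = $1,845 ≥ base, so the credit is $0.
Total: $3,750 + $4,125 + $0 = $7,875.

$7,875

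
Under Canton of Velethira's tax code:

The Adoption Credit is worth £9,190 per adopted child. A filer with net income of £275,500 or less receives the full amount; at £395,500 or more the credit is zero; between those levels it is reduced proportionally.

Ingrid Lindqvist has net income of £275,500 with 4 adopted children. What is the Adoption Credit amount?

Adoption Credit: base = 4 × £9,190 = £36,760. £275,500 is at or below the £275,500 threshold, so the full £36,760 applies.

£36,760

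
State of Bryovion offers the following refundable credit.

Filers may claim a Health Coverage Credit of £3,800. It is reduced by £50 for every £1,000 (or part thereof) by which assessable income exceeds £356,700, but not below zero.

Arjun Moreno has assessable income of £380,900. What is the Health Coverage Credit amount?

Health Coverage Credit: income exceeds £356,700 by £24,200, which is 25 full-or-partial £1,000 increments; reduction = 25 × £50 = £1,250, leaving £2,550.

£2,550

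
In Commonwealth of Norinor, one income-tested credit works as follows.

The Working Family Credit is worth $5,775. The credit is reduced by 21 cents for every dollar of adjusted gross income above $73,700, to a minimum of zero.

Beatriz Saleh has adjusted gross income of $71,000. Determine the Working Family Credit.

$5,775

Working Family Credit: $71,000 is at or below the $73,700 threshold, so the full $5,775 applies.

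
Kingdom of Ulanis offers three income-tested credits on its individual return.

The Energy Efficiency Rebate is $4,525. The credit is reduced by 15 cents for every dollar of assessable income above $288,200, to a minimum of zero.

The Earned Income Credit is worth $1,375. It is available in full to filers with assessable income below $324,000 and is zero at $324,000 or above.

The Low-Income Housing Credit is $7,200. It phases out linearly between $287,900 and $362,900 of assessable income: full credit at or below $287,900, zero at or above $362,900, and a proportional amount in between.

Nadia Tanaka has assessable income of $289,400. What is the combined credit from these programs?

$12,776

Energy Efficiency Rebate: 15% of the $1,200 excess over $288,200 is $180; credit = $4,525 − $180 = $4,345.
Earned Income Credit: $289,400 is below the $324,000 cutoff, so the full $1,375 applies.
Low-Income Housing Credit: $289,400 is $1,500 into a $75,000 phase-out range, leaving 73,500/75,000 of the credit: $7,200 × 73,500/75,000 = $7,056.
Total: $4,345 + $1,375 + $7,056 = $12,776.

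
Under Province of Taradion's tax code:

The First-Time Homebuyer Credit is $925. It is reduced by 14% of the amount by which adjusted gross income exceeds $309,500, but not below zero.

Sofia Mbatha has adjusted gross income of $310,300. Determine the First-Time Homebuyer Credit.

First-Time Homebuyer Credit: 14% of the $800 excess over $309,500 is $112; credit = $925 − $112 = $813.

$813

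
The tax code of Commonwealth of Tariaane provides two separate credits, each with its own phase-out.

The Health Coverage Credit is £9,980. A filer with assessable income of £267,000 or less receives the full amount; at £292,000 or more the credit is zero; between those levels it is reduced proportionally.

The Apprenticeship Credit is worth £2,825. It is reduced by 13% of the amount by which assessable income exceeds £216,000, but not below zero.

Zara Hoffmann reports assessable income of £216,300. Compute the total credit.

£12,766

Health Coverage Credit: £216,300 is at or below the £267,000 threshold, so the full £9,980 applies.
Apprenticeship Credit: 13% of the £300 excess over £216,000 is £39; credit = £2,825 − £39 = £2,786.
Total: £9,980 + £2,786 = £12,766.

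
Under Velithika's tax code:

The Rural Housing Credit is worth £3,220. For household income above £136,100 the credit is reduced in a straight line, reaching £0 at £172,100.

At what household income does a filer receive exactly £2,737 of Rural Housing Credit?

£141,500

£2,737 is 2,737/3,220 of the full £3,220, so 483/3,220 of the £36,000 range has been used: income = £136,100 + £36,000 × 483/3,220 = £141,500.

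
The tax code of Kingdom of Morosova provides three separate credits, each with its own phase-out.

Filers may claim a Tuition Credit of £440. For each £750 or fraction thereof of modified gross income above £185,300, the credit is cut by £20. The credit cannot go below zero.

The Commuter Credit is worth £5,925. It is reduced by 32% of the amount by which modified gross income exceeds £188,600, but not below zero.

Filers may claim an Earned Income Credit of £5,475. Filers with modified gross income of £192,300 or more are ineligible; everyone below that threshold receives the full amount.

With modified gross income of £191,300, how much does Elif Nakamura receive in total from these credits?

Tuition Credit: income exceeds £185,300 by £6,000, which is 8 full-or-partial £750 increments; reduction = 8 × £20 = £160, leaving £280.
Commuter Credit: 32% of the £2,700 excess over £188,600 is £864; credit = £5,925 − £864 = £5,061.
Earned Income Credit: £191,300 is below the £192,300 cutoff, so the full £5,475 applies.
Total: £280 + £5,061 + £5,475 = £10,816.

£10,816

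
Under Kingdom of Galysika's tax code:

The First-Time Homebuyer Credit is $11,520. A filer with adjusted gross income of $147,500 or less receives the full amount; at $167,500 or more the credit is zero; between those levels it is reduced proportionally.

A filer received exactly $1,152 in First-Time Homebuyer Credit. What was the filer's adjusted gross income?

$165,500

$1,152 is 1,152/11,520 of the full $11,520, so 10,368/11,520 of the $20,000 range has been used: income = $147,500 + $20,000 × 10,368/11,520 = $165,500.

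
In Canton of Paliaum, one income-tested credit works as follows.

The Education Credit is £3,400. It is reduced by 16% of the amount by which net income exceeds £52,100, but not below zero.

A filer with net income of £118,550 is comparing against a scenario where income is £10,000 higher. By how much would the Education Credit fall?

At £118,550 — 16% of the £66,450 excess over £52,100 is £10,632 ≥ base, so the credit is £0.
At £128,550 — 16% of the £76,450 excess over £52,100 is £12,232 ≥ base, so the credit is £0.
Lost: £0 − £0 = £0.

£0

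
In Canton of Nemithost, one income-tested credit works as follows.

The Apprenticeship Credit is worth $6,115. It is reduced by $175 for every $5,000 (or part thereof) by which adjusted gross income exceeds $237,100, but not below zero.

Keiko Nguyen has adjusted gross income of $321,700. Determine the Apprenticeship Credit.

Apprenticeship Credit: income exceeds $237,100 by $84,600, which is 17 full-or-partial $5,000 increments; reduction = 17 × $175 = $2,975, leaving $3,140.

$3,140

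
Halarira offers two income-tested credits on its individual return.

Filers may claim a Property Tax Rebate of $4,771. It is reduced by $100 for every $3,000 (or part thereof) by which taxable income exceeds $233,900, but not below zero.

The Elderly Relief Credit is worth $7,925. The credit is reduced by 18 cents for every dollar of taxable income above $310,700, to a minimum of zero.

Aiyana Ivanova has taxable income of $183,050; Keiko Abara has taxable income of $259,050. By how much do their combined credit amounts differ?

Aiyana ($183,050): Property Tax Rebate: $183,050 is at or below the $233,900 threshold, so the full $4,771 applies. Elderly Relief Credit: $183,050 is at or below the $310,700 threshold, so the full $7,925 applies. total $4,771 + $7,925 = $12,696
Keiko ($259,050): Property Tax Rebate: income exceeds $233,900 by $25,150, which is 9 full-or-partial $3,000 increments; reduction = 9 × $100 = $900, leaving $3,871. Elderly Relief Credit: $259,050 is at or below the $310,700 threshold, so the full $7,925 applies. total $3,871 + $7,925 = $11,796
Difference: |$12,696 − $11,796| = $900.

$900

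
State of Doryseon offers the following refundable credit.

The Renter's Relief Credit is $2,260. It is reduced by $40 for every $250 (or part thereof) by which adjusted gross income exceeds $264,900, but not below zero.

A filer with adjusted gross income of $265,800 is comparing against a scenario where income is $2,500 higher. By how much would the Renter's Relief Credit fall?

$400

At $265,800 — income exceeds $264,900 by $900, which is 4 full-or-partial $250 increments; reduction = 4 × $40 = $160, leaving $2,100.
At $268,300 — income exceeds $264,900 by $3,400, which is 14 full-or-partial $250 increments; reduction = 14 × $40 = $560, leaving $1,700.
Lost: $2,100 − $1,700 = $400.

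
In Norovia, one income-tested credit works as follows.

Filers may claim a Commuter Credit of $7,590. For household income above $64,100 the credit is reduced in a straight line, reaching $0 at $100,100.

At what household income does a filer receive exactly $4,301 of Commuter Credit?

$4,301 is 4,301/7,590 of the full $7,590, so 3,289/7,590 of the $36,000 range has been used: income = $64,100 + $36,000 × 3,289/7,590 = $79,700.

$79,700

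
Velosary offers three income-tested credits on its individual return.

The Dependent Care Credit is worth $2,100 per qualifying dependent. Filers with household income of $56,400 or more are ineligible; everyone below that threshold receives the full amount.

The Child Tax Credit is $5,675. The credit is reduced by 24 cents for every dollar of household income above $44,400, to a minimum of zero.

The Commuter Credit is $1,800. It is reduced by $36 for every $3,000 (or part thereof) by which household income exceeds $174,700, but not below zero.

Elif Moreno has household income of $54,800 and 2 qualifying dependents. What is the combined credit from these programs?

$9,179

Dependent Care Credit: base = 2 × $2,100 = $4,200. $54,800 is below the $56,400 cutoff, so the full $4,200 applies.
Child Tax Credit: 24% of the $10,400 excess over $44,400 is $2,496; credit = $5,675 − $2,496 = $3,179.
Commuter Credit: $54,800 is at or below the $174,700 threshold, so the full $1,800 applies.
Total: $4,200 + $3,179 + $1,800 = $9,179.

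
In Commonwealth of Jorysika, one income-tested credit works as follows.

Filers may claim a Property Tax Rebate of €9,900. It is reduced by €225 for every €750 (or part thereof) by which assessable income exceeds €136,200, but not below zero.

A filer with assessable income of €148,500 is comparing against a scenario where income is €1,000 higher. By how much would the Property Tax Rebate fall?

At €148,500 — income exceeds €136,200 by €12,300, which is 17 full-or-partial €750 increments; reduction = 17 × €225 = €3,825, leaving €6,075.
At €149,500 — income exceeds €136,200 by €13,300, which is 18 full-or-partial €750 increments; reduction = 18 × €225 = €4,050, leaving €5,850.
Lost: €6,075 − €5,850 = €225.

€225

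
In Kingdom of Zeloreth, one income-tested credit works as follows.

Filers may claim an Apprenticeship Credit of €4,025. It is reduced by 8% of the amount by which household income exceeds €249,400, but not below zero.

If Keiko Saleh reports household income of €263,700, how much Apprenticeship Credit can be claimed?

€2,881

Apprenticeship Credit: 8% of the €14,300 excess over €249,400 is €1,144; credit = €4,025 − €1,144 = €2,881.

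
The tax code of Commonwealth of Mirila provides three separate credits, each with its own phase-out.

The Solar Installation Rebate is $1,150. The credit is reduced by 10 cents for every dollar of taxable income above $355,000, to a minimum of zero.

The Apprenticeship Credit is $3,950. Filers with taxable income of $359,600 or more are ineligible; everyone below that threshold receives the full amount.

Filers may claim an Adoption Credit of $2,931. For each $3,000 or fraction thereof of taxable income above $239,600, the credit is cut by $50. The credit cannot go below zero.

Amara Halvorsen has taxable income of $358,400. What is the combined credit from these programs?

$5,691

Solar Installation Rebate: 10% of the $3,400 excess over $355,000 is $340; credit = $1,150 − $340 = $810.
Apprenticeship Credit: $358,400 is below the $359,600 cutoff, so the full $3,950 applies.
Adoption Credit: income exceeds $239,600 by $118,800, which is 40 full-or-partial $3,000 increments; reduction = 40 × $50 = $2,000, leaving $931.
Total: $810 + $3,950 + $931 = $5,691.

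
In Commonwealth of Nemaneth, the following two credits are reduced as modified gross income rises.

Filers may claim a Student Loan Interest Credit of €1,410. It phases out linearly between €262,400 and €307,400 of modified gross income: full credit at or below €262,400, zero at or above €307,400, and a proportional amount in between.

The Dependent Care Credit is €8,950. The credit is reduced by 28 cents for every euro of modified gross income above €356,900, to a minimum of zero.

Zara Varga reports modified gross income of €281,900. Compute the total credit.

Student Loan Interest Credit: €281,900 is €19,500 into a €45,000 phase-out range, leaving 25,500/45,000 of the credit: €1,410 × 25,500/45,000 = €799.
Dependent Care Credit: €281,900 is at or below the €356,900 threshold, so the full €8,950 applies.
Total: €799 + €8,950 = €9,749.

€9,749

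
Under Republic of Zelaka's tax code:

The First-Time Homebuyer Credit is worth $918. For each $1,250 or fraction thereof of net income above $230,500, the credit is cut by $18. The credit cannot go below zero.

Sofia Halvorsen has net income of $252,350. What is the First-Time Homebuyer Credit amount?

$594

First-Time Homebuyer Credit: income exceeds $230,500 by $21,850, which is 18 full-or-partial $1,250 increments; reduction = 18 × $18 = $324, leaving $594.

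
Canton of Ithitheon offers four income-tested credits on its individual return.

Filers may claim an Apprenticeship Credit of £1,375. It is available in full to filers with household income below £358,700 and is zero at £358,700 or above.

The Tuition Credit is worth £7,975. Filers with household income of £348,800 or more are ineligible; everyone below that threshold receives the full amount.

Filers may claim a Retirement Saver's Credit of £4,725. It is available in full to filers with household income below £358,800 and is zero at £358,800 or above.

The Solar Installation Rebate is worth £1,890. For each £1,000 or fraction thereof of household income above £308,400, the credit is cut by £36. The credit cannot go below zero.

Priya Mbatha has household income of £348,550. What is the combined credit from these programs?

Apprenticeship Credit: £348,550 is below the £358,700 cutoff, so the full £1,375 applies.
Tuition Credit: £348,550 is below the £348,800 cutoff, so the full £7,975 applies.
Retirement Saver's Credit: £348,550 is below the £358,800 cutoff, so the full £4,725 applies.
Solar Installation Rebate: income exceeds £308,400 by £40,150, which is 41 full-or-partial £1,000 increments; reduction = 41 × £36 = £1,476, leaving £414.
Total: £1,375 + £7,975 + £4,725 + £414 = £14,489.

£14,489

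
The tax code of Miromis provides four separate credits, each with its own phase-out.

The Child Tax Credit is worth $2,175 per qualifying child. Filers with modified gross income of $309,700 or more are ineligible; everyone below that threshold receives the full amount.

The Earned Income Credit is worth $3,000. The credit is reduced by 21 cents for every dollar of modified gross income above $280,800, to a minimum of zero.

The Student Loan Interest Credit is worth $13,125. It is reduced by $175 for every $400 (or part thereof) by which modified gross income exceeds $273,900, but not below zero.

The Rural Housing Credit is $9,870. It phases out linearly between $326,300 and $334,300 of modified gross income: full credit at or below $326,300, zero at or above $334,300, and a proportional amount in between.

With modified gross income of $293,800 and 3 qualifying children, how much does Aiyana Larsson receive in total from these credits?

Child Tax Credit: base = 3 × $2,175 = $6,525. $293,800 is below the $309,700 cutoff, so the full $6,525 applies.
Earned Income Credit: 21% of the $13,000 excess over $280,800 is $2,730; credit = $3,000 − $2,730 = $270.
Student Loan Interest Credit: income exceeds $273,900 by $19,900, which is 50 full-or-partial $400 increments; reduction = 50 × $175 = $8,750, leaving $4,375.
Rural Housing Credit: $293,800 is at or below the $326,300 threshold, so the full $9,870 applies.
Total: $6,525 + $270 + $4,375 + $9,870 = $21,040.

$21,040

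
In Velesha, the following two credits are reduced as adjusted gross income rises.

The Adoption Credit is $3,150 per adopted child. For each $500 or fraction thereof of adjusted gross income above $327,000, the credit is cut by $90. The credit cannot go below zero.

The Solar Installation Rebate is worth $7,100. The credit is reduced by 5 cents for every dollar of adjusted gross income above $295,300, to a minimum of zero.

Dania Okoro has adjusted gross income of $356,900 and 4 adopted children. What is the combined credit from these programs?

Adoption Credit: base = 4 × $3,150 = $12,600. income exceeds $327,000 by $29,900, which is 60 full-or-partial $500 increments; reduction = 60 × $90 = $5,400, leaving $7,200.
Solar Installation Rebate: 5% of the $61,600 excess over $295,300 is $3,080; credit = $7,100 − $3,080 = $4,020.
Total: $7,200 + $4,020 = $11,220.

$11,220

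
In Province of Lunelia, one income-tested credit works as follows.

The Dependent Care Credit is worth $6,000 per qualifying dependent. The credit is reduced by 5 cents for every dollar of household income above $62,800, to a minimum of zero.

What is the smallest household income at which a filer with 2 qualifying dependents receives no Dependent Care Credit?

Full credit = 2 × $6,000 = $12,000.
The credit falls by 5% of each dollar above $62,800, so it reaches zero when the excess is $12,000 / 5% = $240,000: income = $62,800 + $240,000 = $302,800.

$302,800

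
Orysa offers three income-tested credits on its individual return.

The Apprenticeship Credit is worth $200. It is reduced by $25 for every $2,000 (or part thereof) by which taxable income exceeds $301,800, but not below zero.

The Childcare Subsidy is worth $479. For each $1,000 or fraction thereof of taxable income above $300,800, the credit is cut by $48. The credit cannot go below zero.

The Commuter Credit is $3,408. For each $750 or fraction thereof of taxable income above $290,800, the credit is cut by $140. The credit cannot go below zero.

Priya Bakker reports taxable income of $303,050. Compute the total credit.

$1,538

Apprenticeship Credit: income exceeds $301,800 by $1,250, which is 1 full-or-partial $2,000 increment; reduction = 1 × $25 = $25, leaving $175.
Childcare Subsidy: income exceeds $300,800 by $2,250, which is 3 full-or-partial $1,000 increments; reduction = 3 × $48 = $144, leaving $335.
Commuter Credit: income exceeds $290,800 by $12,250, which is 17 full-or-partial $750 increments; reduction = 17 × $140 = $2,380, leaving $1,028.
Total: $175 + $335 + $1,028 = $1,538.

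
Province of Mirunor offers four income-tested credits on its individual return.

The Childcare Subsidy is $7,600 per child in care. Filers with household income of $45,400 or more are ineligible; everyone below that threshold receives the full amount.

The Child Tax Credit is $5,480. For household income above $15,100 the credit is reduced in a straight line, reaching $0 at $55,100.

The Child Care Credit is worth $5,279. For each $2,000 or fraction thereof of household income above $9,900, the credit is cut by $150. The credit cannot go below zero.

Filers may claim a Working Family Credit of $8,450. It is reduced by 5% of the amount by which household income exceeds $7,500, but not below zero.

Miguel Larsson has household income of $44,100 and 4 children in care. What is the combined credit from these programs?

$41,106

Childcare Subsidy: base = 4 × $7,600 = $30,400. $44,100 is below the $45,400 cutoff, so the full $30,400 applies.
Child Tax Credit: $44,100 is $29,000 into a $40,000 phase-out range, leaving 11,000/40,000 of the credit: $5,480 × 11,000/40,000 = $1,507.
Child Care Credit: income exceeds $9,900 by $34,200, which is 18 full-or-partial $2,000 increments; reduction = 18 × $150 = $2,700, leaving $2,579.
Working Family Credit: 5% of the $36,600 excess over $7,500 is $1,830; credit = $8,450 − $1,830 = $6,620.
Total: $30,400 + $1,507 + $2,579 + $6,620 = $41,106.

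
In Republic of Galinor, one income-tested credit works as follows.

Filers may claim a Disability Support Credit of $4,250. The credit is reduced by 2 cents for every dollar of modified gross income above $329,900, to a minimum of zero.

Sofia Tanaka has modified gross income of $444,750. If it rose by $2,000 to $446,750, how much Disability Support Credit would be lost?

At $444,750 — 2% of the $114,850 excess over $329,900 is $2,297; credit = $4,250 − $2,297 = $1,953.
At $446,750 — 2% of the $116,850 excess over $329,900 is $2,337; credit = $4,250 − $2,337 = $1,913.
Lost: $1,953 − $1,913 = $40.

$40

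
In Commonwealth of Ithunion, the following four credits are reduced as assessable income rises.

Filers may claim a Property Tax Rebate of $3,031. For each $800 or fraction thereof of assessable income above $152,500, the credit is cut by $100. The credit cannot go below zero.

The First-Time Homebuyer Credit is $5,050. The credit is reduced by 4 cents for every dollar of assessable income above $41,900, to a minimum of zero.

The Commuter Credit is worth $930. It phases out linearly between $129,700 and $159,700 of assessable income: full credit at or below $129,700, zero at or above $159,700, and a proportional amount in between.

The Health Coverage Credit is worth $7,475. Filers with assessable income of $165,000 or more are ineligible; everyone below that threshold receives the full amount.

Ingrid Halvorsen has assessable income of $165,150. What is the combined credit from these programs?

$1,551

Property Tax Rebate: income exceeds $152,500 by $12,650, which is 16 full-or-partial $800 increments; reduction = 16 × $100 = $1,600, leaving $1,431.
First-Time Homebuyer Credit: 4% of the $123,250 excess over $41,900 is $4,930; credit = $5,050 − $4,930 = $120.
Commuter Credit: $165,150 is at or above $159,700, so the credit is $0.
Health Coverage Credit: $165,150 meets or exceeds the $165,000 cutoff, so the credit is $0.
Total: $1,431 + $120 + $0 + $0 = $1,551.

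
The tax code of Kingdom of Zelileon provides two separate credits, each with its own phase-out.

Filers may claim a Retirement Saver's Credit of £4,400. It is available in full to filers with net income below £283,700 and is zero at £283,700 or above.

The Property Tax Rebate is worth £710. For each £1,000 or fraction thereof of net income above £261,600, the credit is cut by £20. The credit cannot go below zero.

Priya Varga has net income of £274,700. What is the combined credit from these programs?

Retirement Saver's Credit: £274,700 is below the £283,700 cutoff, so the full £4,400 applies.
Property Tax Rebate: income exceeds £261,600 by £13,100, which is 14 full-or-partial £1,000 increments; reduction = 14 × £20 = £280, leaving £430.
Total: £4,400 + £430 = £4,830.

£4,830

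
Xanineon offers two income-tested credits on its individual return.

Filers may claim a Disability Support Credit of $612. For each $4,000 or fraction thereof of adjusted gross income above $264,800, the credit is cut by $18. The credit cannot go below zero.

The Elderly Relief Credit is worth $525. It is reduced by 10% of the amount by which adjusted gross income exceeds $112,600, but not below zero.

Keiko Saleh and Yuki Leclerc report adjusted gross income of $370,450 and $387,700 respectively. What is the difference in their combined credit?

$72

Keiko ($370,450): Disability Support Credit: income exceeds $264,800 by $105,650, which is 27 full-or-partial $4,000 increments; reduction = 27 × $18 = $486, leaving $126. Elderly Relief Credit: 10% of the $257,850 excess over $112,600 is $25,785 ≥ base, so the credit is $0. total $126 + $0 = $126
Yuki ($387,700): Disability Support Credit: income exceeds $264,800 by $122,900, which is 31 full-or-partial $4,000 increments; reduction = 31 × $18 = $558, leaving $54. Elderly Relief Credit: 10% of the $275,100 excess over $112,600 is $27,510 ≥ base, so the credit is $0. total $54 + $0 = $54
Difference: |$126 − $54| = $72.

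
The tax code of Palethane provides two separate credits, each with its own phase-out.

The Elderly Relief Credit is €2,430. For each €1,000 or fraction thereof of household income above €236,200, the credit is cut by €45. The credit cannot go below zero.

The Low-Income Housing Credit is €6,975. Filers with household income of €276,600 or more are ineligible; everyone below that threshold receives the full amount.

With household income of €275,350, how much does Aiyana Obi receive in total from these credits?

€7,605

Elderly Relief Credit: income exceeds €236,200 by €39,150, which is 40 full-or-partial €1,000 increments; reduction = 40 × €45 = €1,800, leaving €630.
Low-Income Housing Credit: €275,350 is below the €276,600 cutoff, so the full €6,975 applies.
Total: €630 + €6,975 = €7,605.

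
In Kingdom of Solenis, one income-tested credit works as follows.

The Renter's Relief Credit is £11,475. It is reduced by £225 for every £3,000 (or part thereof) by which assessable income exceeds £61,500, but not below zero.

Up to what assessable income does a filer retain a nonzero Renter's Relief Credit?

After 50 increments the reduction is 50 × £225 = £11,250, leaving £225; one more increment wipes it out. Increment 50 ends at excess 50 × £3,000 = £150,000, so the highest qualifying income is £61,500 + £150,000 = £211,500.

£211,500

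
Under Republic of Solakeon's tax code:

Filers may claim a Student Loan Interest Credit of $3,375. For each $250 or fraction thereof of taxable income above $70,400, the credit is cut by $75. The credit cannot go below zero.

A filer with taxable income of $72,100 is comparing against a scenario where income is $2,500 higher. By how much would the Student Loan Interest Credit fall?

At $72,100 — income exceeds $70,400 by $1,700, which is 7 full-or-partial $250 increments; reduction = 7 × $75 = $525, leaving $2,850.
At $74,600 — income exceeds $70,400 by $4,200, which is 17 full-or-partial $250 increments; reduction = 17 × $75 = $1,275, leaving $2,100.
Lost: $2,850 − $2,100 = $750.

$750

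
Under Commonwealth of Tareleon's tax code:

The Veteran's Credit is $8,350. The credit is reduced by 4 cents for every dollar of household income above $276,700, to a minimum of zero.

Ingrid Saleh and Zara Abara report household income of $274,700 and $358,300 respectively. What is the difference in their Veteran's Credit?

Ingrid ($274,700): Veteran's Credit: $274,700 is at or below the $276,700 threshold, so the full $8,350 applies.
Zara ($358,300): Veteran's Credit: 4% of the $81,600 excess over $276,700 is $3,264; credit = $8,350 − $3,264 = $5,086.
Difference: |$8,350 − $5,086| = $3,264.

$3,264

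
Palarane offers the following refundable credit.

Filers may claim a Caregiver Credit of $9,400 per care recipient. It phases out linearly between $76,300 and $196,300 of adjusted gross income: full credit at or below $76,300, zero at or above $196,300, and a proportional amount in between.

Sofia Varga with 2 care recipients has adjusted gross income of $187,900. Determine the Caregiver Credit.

$1,316

Caregiver Credit: base = 2 × $9,400 = $18,800. $187,900 is $111,600 into a $120,000 phase-out range, leaving 8,400/120,000 of the credit: $18,800 × 8,400/120,000 = $1,316.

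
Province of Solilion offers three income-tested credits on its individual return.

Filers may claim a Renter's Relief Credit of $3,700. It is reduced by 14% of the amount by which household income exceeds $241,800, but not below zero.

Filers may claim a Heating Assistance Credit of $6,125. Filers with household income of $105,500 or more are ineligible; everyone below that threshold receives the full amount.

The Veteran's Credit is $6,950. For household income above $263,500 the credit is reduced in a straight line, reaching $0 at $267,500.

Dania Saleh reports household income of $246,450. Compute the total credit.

Renter's Relief Credit: 14% of the $4,650 excess over $241,800 is $651; credit = $3,700 − $651 = $3,049.
Heating Assistance Credit: $246,450 meets or exceeds the $105,500 cutoff, so the credit is $0.
Veteran's Credit: $246,450 is at or below the $263,500 threshold, so the full $6,950 applies.
Total: $3,049 + $0 + $6,950 = $9,999.

$9,999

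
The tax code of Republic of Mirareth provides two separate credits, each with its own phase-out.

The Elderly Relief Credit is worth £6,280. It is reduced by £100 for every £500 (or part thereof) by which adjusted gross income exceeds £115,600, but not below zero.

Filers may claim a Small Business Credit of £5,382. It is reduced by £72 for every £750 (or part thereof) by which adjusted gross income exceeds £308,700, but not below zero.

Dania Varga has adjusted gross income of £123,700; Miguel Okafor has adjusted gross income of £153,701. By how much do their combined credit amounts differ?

Dania (£123,700): Elderly Relief Credit: income exceeds £115,600 by £8,100, which is 17 full-or-partial £500 increments; reduction = 17 × £100 = £1,700, leaving £4,580. Small Business Credit: £123,700 is at or below the £308,700 threshold, so the full £5,382 applies. total £4,580 + £5,382 = £9,962
Miguel (£153,701): Elderly Relief Credit: income exceeds £115,600 by £38,101 → 77 increments × £100 = £7,700 ≥ base, so the credit is £0. Small Business Credit: £153,701 is at or below the £308,700 threshold, so the full £5,382 applies. total £0 + £5,382 = £5,382
Difference: |£9,962 − £5,382| = £4,580.

£4,580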